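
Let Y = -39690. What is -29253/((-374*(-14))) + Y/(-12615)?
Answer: -1535331/629068 ≈ -2.4406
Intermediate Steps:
-29253/((-374*(-14))) + Y/(-12615) = -29253/((-374*(-14))) - 39690/(-12615) = -29253/5236 - 39690*(-1/12615) = -29253*1/5236 + 2646/841 = -4179/748 + 2646/841 = -1535331/629068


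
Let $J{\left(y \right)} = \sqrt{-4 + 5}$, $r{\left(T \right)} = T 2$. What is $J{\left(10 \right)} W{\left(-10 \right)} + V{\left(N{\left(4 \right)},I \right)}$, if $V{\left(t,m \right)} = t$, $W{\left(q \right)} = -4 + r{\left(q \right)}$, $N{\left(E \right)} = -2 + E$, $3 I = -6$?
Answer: $-22$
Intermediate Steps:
$I = -2$ ($I = \frac{1}{3} \left(-6\right) = -2$)
$r{\left(T \right)} = 2 T$
$J{\left(y \right)} = 1$ ($J{\left(y \right)} = \sqrt{1} = 1$)
$W{\left(q \right)} = -4 + 2 q$
$J{\left(10 \right)} W{\left(-10 \right)} + V{\left(N{\left(4 \right)},I \right)} = 1 \left(-4 + 2 \left(-10\right)\right) + \left(-2 + 4\right) = 1 \left(-4 - 20\right) + 2 = 1 \left(-24\right) + 2 = -24 + 2 = -22$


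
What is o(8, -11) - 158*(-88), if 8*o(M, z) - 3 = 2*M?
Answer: 111251/8 ≈ 13906.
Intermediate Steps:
o(M, z) = 3/8 + M/4 (o(M, z) = 3/8 + (2*M)/8 = 3/8 + M/4)
o(8, -11) - 158*(-88) = (3/8 + (¼)*8) - 158*(-88) = (3/8 + 2) + 13904 = 19/8 + 13904 = 111251/8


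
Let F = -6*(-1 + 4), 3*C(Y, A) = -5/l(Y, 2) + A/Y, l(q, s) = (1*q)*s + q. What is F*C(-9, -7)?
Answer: -52/9 ≈ -5.7778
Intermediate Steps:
l(q, s) = q + q*s (l(q, s) = q*s + q = q + q*s)
C(Y, A) = -5/(9*Y) + A/(3*Y) (C(Y, A) = (-5*1/(Y*(1 + 2)) + A/Y)/3 = (-5*1/(3*Y) + A/Y)/3 = (-5/(3*Y) + A/Y)/3 = -5/(9*Y) + A/(3*Y))
F = -18 (F = -6*3 = -18)
F*C(-9, -7) = -2*(-5 + 3*(-7))/(-9) = -2*(-1)*(-5 - 21)/9 = -2*(-1)*(-26)/9 = -18*26/81 = -52/9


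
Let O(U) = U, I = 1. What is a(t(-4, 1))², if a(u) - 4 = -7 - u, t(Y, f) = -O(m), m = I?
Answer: 4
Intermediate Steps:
m = 1
t(Y, f) = -1 (t(Y, f) = -1*1 = -1)
a(u) = -3 - u (a(u) = 4 + (-7 - u) = -3 - u)
a(t(-4, 1))² = (-3 - 1*(-1))² = (-3 + 1)² = (-2)² = 4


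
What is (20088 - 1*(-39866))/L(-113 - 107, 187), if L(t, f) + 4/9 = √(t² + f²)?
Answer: 2158344/6752873 + 53419014*√689/6752873 ≈ 207.96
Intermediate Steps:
L(t, f) = -4/9 + √(f² + t²) (L(t, f) = -4/9 + √(t² + f²) = -4/9 + √(f² + t²))
(20088 - 1*(-39866))/L(-113 - 107, 187) = (20088 - 1*(-39866))/(-4/9 + √(187² + (-113 - 107)²)) = (20088 + 39866)/(-4/9 + √(34969 + (-220)²)) = 59954/(-4/9 + √(34969 + 48400)) = 59954/(-4/9 + √83369) = 59954/(-4/9 + 11*√689)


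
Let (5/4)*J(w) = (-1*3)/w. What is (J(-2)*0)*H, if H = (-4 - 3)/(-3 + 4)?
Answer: 0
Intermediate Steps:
J(w) = -12/(5*w) (J(w) = 4*((-1*3)/w)/5 = 4*(-3/w)/5 = -12/(5*w))
H = -7 (H = -7/1 = 1*(-7) = -7)
(J(-2)*0)*H = (-12/5/(-2)*0)*(-7) = (-12/5*(-½)*0)*(-7) = ((6/5)*0)*(-7) = 0*(-7) = 0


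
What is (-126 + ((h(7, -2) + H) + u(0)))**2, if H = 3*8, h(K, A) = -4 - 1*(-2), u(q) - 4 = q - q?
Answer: 10000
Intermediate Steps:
u(q) = 4 (u(q) = 4 + (q - q) = 4 + 0 = 4)
h(K, A) = -2 (h(K, A) = -4 + 2 = -2)
H = 24
(-126 + ((h(7, -2) + H) + u(0)))**2 = (-126 + ((-2 + 24) + 4))**2 = (-126 + (22 + 4))**2 = (-126 + 26)**2 = (-100)**2 = 10000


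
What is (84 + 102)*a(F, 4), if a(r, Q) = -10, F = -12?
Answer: -1860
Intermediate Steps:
(84 + 102)*a(F, 4) = (84 + 102)*(-10) = 186*(-10) = -1860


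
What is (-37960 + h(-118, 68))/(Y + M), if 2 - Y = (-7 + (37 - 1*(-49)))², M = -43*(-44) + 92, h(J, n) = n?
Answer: 37892/4255 ≈ 8.9053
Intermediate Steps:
M = 1984 (M = 1892 + 92 = 1984)
Y = -6239 (Y = 2 - (-7 + (37 - 1*(-49)))² = 2 - (-7 + (37 + 49))² = 2 - (-7 + 86)² = 2 - 1*79² = 2 - 1*6241 = 2 - 6241 = -6239)
(-37960 + h(-118, 68))/(Y + M) = (-37960 + 68)/(-6239 + 1984) = -37892/(-4255) = -37892*(-1/4255) = 37892/4255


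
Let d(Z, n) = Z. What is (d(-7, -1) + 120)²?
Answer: 12769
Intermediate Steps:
(d(-7, -1) + 120)² = (-7 + 120)² = 113² = 12769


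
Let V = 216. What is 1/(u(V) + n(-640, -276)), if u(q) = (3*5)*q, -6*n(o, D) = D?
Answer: 1/3286 ≈ 0.00030432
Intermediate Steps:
n(o, D) = -D/6
u(q) = 15*q
1/(u(V) + n(-640, -276)) = 1/(15*216 - ⅙*(-276)) = 1/(3240 + 46) = 1/3286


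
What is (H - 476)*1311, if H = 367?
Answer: -142899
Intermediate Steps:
(H - 476)*1311 = (367 - 476)*1311 = -109*1311 = -142899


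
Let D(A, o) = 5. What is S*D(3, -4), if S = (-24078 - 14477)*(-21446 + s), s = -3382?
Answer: 4786217700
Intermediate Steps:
S = 957243540 (S = (-24078 - 14477)*(-21446 - 3382) = -38555*(-24828) = 957243540)
S*D(3, -4) = 957243540*5 = 4786217700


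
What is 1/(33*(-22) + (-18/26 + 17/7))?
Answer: -91/65908 ≈ -0.0013807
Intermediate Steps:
1/(33*(-22) + (-18/26 + 17/7)) = 1/(-726 + (-18*1/26 + 17*(⅐))) = 1/(-726 + (-9/13 + 17/7)) = 1/(-726 + 158/91) = 1/(-65908/91) = -91/65908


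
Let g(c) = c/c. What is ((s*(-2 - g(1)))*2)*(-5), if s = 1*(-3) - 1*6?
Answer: -270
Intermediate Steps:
s = -9 (s = -3 - 6 = -9)
g(c) = 1
((s*(-2 - g(1)))*2)*(-5) = (-9*(-2 - 1*1)*2)*(-5) = (-9*(-2 - 1)*2)*(-5) = (-9*(-3)*2)*(-5) = (27*2)*(-5) = 54*(-5) = -270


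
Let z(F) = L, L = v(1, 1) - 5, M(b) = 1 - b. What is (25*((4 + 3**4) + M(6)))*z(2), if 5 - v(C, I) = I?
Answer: -2000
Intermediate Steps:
v(C, I) = 5 - I
L = -1 (L = (5 - 1*1) - 5 = (5 - 1) - 5 = 4 - 5 = -1)
z(F) = -1
(25*((4 + 3**4) + M(6)))*z(2) = (25*((4 + 3**4) + (1 - 1*6)))*(-1) = (25*((4 + 81) + (1 - 6)))*(-1) = (25*(85 - 5))*(-1) = (25*80)*(-1) = 2000*(-1) = -2000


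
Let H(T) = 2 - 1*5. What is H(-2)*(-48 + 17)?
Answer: 93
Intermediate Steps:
H(T) = -3 (H(T) = 2 - 5 = -3)
H(-2)*(-48 + 17) = -3*(-48 + 17) = -3*(-31) = 93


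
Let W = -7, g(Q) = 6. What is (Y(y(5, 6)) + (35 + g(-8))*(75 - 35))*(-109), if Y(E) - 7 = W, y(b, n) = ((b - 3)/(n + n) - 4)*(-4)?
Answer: -178760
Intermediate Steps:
y(b, n) = 16 - 2*(-3 + b)/n (y(b, n) = ((-3 + b)/((2*n)) - 4)*(-4) = ((-3 + b)*(1/(2*n)) - 4)*(-4) = ((-3 + b)/(2*n) - 4)*(-4) = (-4 + (-3 + b)/(2*n))*(-4) = 16 - 2*(-3 + b)/n)
Y(E) = 0 (Y(E) = 7 - 7 = 0)
(Y(y(5, 6)) + (35 + g(-8))*(75 - 35))*(-109) = (0 + (35 + 6)*(75 - 35))*(-109) = (0 + 41*40)*(-109) = (0 + 1640)*(-109) = 1640*(-109) = -178760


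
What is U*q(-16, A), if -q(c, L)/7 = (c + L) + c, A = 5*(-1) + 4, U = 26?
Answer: 6006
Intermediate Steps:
A = -1 (A = -5 + 4 = -1)
q(c, L) = -14*c - 7*L (q(c, L) = -7*((c + L) + c) = -7*((L + c) + c) = -7*(L + 2*c) = -14*c - 7*L)
U*q(-16, A) = 26*(-14*(-16) - 7*(-1)) = 26*(224 + 7) = 26*231 = 6006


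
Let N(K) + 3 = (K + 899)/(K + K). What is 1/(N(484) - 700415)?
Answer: -968/678003241 ≈ -1.4277e-6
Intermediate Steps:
N(K) = -3 + (899 + K)/(2*K) (N(K) = -3 + (K + 899)/(K + K) = -3 + (899 + K)/((2*K)) = -3 + (899 + K)*(1/(2*K)) = -3 + (899 + K)/(2*K))
1/(N(484) - 700415) = 1/((½)*(899 - 5*484)/484 - 700415) = 1/((½)*(1/484)*(899 - 2420) - 700415) = 1/((½)*(1/484)*(-1521) - 700415) = 1/(-1521/968 - 700415) = 1/(-678003241/968) = -968/678003241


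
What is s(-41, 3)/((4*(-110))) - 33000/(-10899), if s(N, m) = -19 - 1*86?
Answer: 1044293/319704 ≈ 3.2664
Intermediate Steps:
s(N, m) = -105 (s(N, m) = -19 - 86 = -105)
s(-41, 3)/((4*(-110))) - 33000/(-10899) = -105/(4*(-110)) - 33000/(-10899) = -105/(-440) - 33000*(-1/10899) = -105*(-1/440) + 11000/3633 = 21/88 + 11000/3633 = 1044293/319704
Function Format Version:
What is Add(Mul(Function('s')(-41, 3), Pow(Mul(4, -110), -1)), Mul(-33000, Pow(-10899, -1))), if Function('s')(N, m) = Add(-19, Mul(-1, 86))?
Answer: Rational(1044293, 319704) ≈ 3.2664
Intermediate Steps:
Function('s')(N, m) = -105 (Function('s')(N, m) = Add(-19, -86) = -105)
Add(Mul(Function('s')(-41, 3), Pow(Mul(4, -110), -1)), Mul(-33000, Pow(-10899, -1))) = Add(Mul(-105, Pow(Mul(4, -110), -1)), Mul(-33000, Pow(-10899, -1))) = Add(Mul(-105, Pow(-440, -1)), Mul(-33000, Rational(-1, 10899))) = Add(Mul(-105, Rational(-1, 440)), Rational(11000, 3633)) = Add(Rational(21, 88), Rational(11000, 3633)) = Rational(1044293, 319704)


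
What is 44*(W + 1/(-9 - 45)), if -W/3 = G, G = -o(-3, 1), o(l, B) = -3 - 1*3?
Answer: -21406/27 ≈ -792.81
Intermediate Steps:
o(l, B) = -6 (o(l, B) = -3 - 3 = -6)
G = 6 (G = -1*(-6) = 6)
W = -18 (W = -3*6 = -18)
44*(W + 1/(-9 - 45)) = 44*(-18 + 1/(-9 - 45)) = 44*(-18 + 1/(-54)) = 44*(-18 - 1/54) = 44*(-973/54) = -21406/27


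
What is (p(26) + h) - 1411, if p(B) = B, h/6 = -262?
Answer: -2957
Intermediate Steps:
h = -1572 (h = 6*(-262) = -1572)
(p(26) + h) - 1411 = (26 - 1572) - 1411 = -1546 - 1411 = -2957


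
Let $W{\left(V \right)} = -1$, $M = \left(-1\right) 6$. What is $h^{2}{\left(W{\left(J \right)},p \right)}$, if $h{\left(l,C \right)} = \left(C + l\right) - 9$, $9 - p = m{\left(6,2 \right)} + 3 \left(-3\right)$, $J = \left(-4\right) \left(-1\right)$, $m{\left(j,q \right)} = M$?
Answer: $196$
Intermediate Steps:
$M = -6$
$m{\left(j,q \right)} = -6$
$J = 4$
$p = 24$ ($p = 9 - \left(-6 + 3 \left(-3\right)\right) = 9 - \left(-6 - 9\right) = 9 - -15 = 9 + 15 = 24$)
$h{\left(l,C \right)} = -9 + C + l$
$h^{2}{\left(W{\left(J \right)},p \right)} = \left(-9 + 24 - 1\right)^{2} = 14^{2} = 196$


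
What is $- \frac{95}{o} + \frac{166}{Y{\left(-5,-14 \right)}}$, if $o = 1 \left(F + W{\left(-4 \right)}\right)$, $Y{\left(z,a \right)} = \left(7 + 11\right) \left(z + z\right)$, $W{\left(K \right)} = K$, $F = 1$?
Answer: $\frac{2767}{90} \approx 30.744$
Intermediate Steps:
$Y{\left(z,a \right)} = 36 z$ ($Y{\left(z,a \right)} = 18 \cdot 2 z = 36 z$)
$o = -3$ ($o = 1 \left(1 - 4\right) = 1 \left(-3\right) = -3$)
$- \frac{95}{o} + \frac{166}{Y{\left(-5,-14 \right)}} = - \frac{95}{-3} + \frac{166}{36 \left(-5\right)} = \left(-95\right) \left(- \frac{1}{3}\right) + \frac{166}{-180} = \frac{95}{3} + 166 \left(- \frac{1}{180}\right) = \frac{95}{3} - \frac{83}{90} = \frac{2767}{90}$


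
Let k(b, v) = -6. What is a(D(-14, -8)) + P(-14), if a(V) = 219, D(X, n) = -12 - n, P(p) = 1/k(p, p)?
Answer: 1313/6 ≈ 218.83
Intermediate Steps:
P(p) = -1/6 (P(p) = 1/(-6) = -1/6)
a(D(-14, -8)) + P(-14) = 219 - 1/6 = 1313/6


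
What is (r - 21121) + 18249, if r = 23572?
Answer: 20700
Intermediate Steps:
(r - 21121) + 18249 = (23572 - 21121) + 18249 = 2451 + 18249 = 20700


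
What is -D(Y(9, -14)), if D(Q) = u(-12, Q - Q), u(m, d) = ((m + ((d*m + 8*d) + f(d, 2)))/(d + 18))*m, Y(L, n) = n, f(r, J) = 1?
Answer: -22/3 ≈ -7.3333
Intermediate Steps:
u(m, d) = m*(1 + m + 8*d + d*m)/(18 + d) (u(m, d) = ((m + ((d*m + 8*d) + 1))/(d + 18))*m = ((m + ((8*d + d*m) + 1))/(18 + d))*m = ((m + (1 + 8*d + d*m))/(18 + d))*m = ((1 + m + 8*d + d*m)/(18 + d))*m = m*(1 + m + 8*d + d*m)/(18 + d))
D(Q) = 22/3 (D(Q) = -12*(1 - 12 + 8*(Q - Q) + (Q - Q)*(-12))/(18 + (Q - Q)) = -12*(1 - 12 + 8*0 + 0*(-12))/(18 + 0) = -12*(1 - 12 + 0 + 0)/18 = -12*1/18*(-11) = 22/3)
-D(Y(9, -14)) = -1*22/3 = -22/3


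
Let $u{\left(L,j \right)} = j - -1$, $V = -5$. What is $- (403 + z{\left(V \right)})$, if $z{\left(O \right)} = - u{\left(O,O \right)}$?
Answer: $-407$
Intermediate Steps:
$u{\left(L,j \right)} = 1 + j$ ($u{\left(L,j \right)} = j + 1 = 1 + j$)
$z{\left(O \right)} = -1 - O$ ($z{\left(O \right)} = - (1 + O) = -1 - O$)
$- (403 + z{\left(V \right)}) = - (403 - -4) = - (403 + \left(-1 + 5\right)) = - (403 + 4) = \left(-1\right) 407 = -407$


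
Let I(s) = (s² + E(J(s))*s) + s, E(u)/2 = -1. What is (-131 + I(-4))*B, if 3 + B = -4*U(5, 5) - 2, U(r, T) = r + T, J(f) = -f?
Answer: 4995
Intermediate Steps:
E(u) = -2 (E(u) = 2*(-1) = -2)
U(r, T) = T + r
I(s) = s² - s (I(s) = (s² - 2*s) + s = s² - s)
B = -45 (B = -3 + (-4*(5 + 5) - 2) = -3 + (-4*10 - 2) = -3 + (-40 - 2) = -3 - 42 = -45)
(-131 + I(-4))*B = (-131 - 4*(-1 - 4))*(-45) = (-131 - 4*(-5))*(-45) = (-131 + 20)*(-45) = -111*(-45) = 4995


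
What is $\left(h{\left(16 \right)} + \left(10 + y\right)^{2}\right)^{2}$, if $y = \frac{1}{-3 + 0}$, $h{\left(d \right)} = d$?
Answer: $\frac{970225}{81} \approx 11978.0$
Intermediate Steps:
$y = - \frac{1}{3}$ ($y = \frac{1}{-3} = - \frac{1}{3} \approx -0.33333$)
$\left(h{\left(16 \right)} + \left(10 + y\right)^{2}\right)^{2} = \left(16 + \left(10 - \frac{1}{3}\right)^{2}\right)^{2} = \left(16 + \left(\frac{29}{3}\right)^{2}\right)^{2} = \left(16 + \frac{841}{9}\right)^{2} = \left(\frac{985}{9}\right)^{2} = \frac{970225}{81}$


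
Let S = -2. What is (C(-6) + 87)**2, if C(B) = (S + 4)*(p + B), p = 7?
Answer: 7921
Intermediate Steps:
C(B) = 14 + 2*B (C(B) = (-2 + 4)*(7 + B) = 2*(7 + B) = 14 + 2*B)
(C(-6) + 87)**2 = ((14 + 2*(-6)) + 87)**2 = ((14 - 12) + 87)**2 = (2 + 87)**2 = 89**2 = 7921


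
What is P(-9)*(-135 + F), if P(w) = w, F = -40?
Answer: 1575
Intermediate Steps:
P(-9)*(-135 + F) = -9*(-135 - 40) = -9*(-175) = 1575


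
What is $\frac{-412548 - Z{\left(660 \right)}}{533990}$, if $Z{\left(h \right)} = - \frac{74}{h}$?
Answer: $- \frac{136140803}{176216700} \approx -0.77258$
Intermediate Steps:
$\frac{-412548 - Z{\left(660 \right)}}{533990} = \frac{-412548 - - \frac{74}{660}}{533990} = \left(-412548 - \left(-74\right) \frac{1}{660}\right) \frac{1}{533990} = \left(-412548 - - \frac{37}{330}\right) \frac{1}{533990} = \left(-412548 + \frac{37}{330}\right) \frac{1}{533990} = \left(- \frac{136140803}{330}\right) \frac{1}{533990} = - \frac{136140803}{176216700}$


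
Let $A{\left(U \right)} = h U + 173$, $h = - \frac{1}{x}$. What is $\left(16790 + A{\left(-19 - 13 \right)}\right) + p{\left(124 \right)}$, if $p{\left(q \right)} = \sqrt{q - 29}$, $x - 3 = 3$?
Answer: $\frac{50905}{3} + \sqrt{95} \approx 16978.0$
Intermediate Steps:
$x = 6$ ($x = 3 + 3 = 6$)
$h = - \frac{1}{6} \approx -0.16667$
$p{\left(q \right)} = \sqrt{-29 + q}$
$A{\left(U \right)} = 173 - \frac{U}{6}$ ($A{\left(U \right)} = - \frac{U}{6} + 173 = 173 - \frac{U}{6}$)
$\left(16790 + A{\left(-19 - 13 \right)}\right) + p{\left(124 \right)} = \left(16790 + \left(173 - \frac{-19 - 13}{6}\right)\right) + \sqrt{-29 + 124} = \left(16790 + \left(173 - \frac{-19 - 13}{6}\right)\right) + \sqrt{95} = \left(16790 + \left(173 - - \frac{16}{3}\right)\right) + \sqrt{95} = \left(16790 + \left(173 + \frac{16}{3}\right)\right) + \sqrt{95} = \left(16790 + \frac{535}{3}\right) + \sqrt{95} = \frac{50905}{3} + \sqrt{95}$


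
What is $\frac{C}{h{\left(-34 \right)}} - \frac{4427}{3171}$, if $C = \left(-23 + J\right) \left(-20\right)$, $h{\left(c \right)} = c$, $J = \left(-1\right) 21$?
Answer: $- \frac{1470499}{53907} \approx -27.278$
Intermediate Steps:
$J = -21$
$C = 880$ ($C = \left(-23 - 21\right) \left(-20\right) = \left(-44\right) \left(-20\right) = 880$)
$\frac{C}{h{\left(-34 \right)}} - \frac{4427}{3171} = \frac{880}{-34} - \frac{4427}{3171} = 880 \left(- \frac{1}{34}\right) - \frac{4427}{3171} = - \frac{440}{17} - \frac{4427}{3171} = - \frac{1470499}{53907}$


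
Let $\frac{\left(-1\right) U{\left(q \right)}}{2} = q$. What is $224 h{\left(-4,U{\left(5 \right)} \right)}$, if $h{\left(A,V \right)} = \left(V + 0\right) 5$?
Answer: $-11200$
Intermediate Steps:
$U{\left(q \right)} = - 2 q$
$h{\left(A,V \right)} = 5 V$ ($h{\left(A,V \right)} = V 5 = 5 V$)
$224 h{\left(-4,U{\left(5 \right)} \right)} = 224 \cdot 5 \left(\left(-2\right) 5\right) = 224 \cdot 5 \left(-10\right) = 224 \left(-50\right) = -11200$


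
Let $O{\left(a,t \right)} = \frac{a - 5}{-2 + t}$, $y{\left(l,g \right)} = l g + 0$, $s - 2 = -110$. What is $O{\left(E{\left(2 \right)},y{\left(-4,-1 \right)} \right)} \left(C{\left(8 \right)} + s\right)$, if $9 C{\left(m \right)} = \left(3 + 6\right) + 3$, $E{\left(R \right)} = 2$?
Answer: $160$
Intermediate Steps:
$s = -108$ ($s = 2 - 110 = -108$)
$y{\left(l,g \right)} = g l$ ($y{\left(l,g \right)} = g l + 0 = g l$)
$C{\left(m \right)} = \frac{4}{3}$ ($C{\left(m \right)} = \frac{\left(3 + 6\right) + 3}{9} = \frac{9 + 3}{9} = \frac{1}{9} \cdot 12 = \frac{4}{3}$)
$O{\left(a,t \right)} = \frac{-5 + a}{-2 + t}$
$O{\left(E{\left(2 \right)},y{\left(-4,-1 \right)} \right)} \left(C{\left(8 \right)} + s\right) = \frac{-5 + 2}{-2 - -4} \left(\frac{4}{3} - 108\right) = \frac{1}{-2 + 4} \left(-3\right) \left(- \frac{320}{3}\right) = \frac{1}{2} \left(-3\right) \left(- \frac{320}{3}\right) = \left(- \frac{3}{2}\right) \left(- \frac{320}{3}\right) = 160$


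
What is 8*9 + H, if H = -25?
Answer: 47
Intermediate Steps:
8*9 + H = 8*9 - 25 = 72 - 25 = 47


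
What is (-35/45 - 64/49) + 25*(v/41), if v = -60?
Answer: -699179/18081 ≈ -38.669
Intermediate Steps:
(-35/45 - 64/49) + 25*(v/41) = (-35/45 - 64/49) + 25*(-60/41) = (-35*1/45 - 64*1/49) + 25*(-60*1/41) = (-7/9 - 64/49) + 25*(-60/41) = -919/441 - 1500/41 = -699179/18081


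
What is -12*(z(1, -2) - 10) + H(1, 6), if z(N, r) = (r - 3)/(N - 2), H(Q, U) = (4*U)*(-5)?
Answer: -60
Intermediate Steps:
H(Q, U) = -20*U
z(N, r) = (-3 + r)/(-2 + N)
-12*(z(1, -2) - 10) + H(1, 6) = -12*((-3 - 2)/(-2 + 1) - 10) - 20*6 = -12*(-5/(-1) - 10) - 120 = -12*(-1*(-5) - 10) - 120 = -12*(5 - 10) - 120 = -12*(-5) - 120 = 60 - 120 = -60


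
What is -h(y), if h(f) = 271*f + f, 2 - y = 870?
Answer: 236096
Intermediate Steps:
y = -868 (y = 2 - 1*870 = 2 - 870 = -868)
h(f) = 272*f
-h(y) = -272*(-868) = -1*(-236096) = 236096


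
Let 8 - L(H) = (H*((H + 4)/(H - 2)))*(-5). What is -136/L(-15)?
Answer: 2312/689 ≈ 3.3556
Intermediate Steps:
L(H) = 8 + 5*H*(4 + H)/(-2 + H) (L(H) = 8 - H*((H + 4)/(H - 2))*(-5) = 8 - H*((4 + H)/(-2 + H))*(-5) = 8 - H*(4 + H)/(-2 + H)*(-5) = 8 - (-5)*H*(4 + H)/(-2 + H) = 8 + 5*H*(4 + H)/(-2 + H))
-136/L(-15) = -136*(-2 - 15)/(-16 + 5*(-15)² + 28*(-15)) = -136*(-17/(-16 + 5*225 - 420)) = -136*(-17/(-16 + 1125 - 420)) = -136/((-1/17*689)) = -136/(-689/17) = -136*(-17/689) = 2312/689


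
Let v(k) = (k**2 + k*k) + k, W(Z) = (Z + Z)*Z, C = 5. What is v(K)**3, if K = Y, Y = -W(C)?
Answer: 121287375000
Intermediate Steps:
W(Z) = 2*Z**2 (W(Z) = (2*Z)*Z = 2*Z**2)
Y = -50 (Y = -2*5**2 = -2*25 = -1*50 = -50)
K = -50
v(k) = k + 2*k**2 (v(k) = (k**2 + k**2) + k = 2*k**2 + k = k + 2*k**2)
v(K)**3 = (-50*(1 + 2*(-50)))**3 = (-50*(1 - 100))**3 = (-50*(-99))**3 = 4950**3 = 121287375000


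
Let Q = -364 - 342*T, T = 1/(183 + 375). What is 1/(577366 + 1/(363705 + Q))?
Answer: 11263552/6503191964063 ≈ 1.7320e-6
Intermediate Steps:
T = 1/558 ≈ 0.0017921
Q = -11303/31 (Q = -364 - 342*1/558 = -364 - 19/31 = -11303/31 ≈ -364.61)
1/(577366 + 1/(363705 + Q)) = 1/(577366 + 1/(363705 - 11303/31)) = 1/(577366 + 1/(11263552/31)) = 1/(577366 + 31/11263552) = 1/(6503191964063/11263552) = 11263552/6503191964063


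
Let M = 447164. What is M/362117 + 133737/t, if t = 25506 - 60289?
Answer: -4696390831/1799359373 ≈ -2.6100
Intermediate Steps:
t = -34783
M/362117 + 133737/t = 447164/362117 + 133737/(-34783) = 447164*(1/362117) + 133737*(-1/34783) = 447164/362117 - 133737/34783 = -4696390831/1799359373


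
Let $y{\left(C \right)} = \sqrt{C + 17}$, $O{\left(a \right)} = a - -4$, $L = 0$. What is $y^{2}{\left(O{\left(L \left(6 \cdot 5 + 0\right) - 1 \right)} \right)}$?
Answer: $20$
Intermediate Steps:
$O{\left(a \right)} = 4 + a$ ($O{\left(a \right)} = a + 4 = 4 + a$)
$y{\left(C \right)} = \sqrt{17 + C}$
$y^{2}{\left(O{\left(L \left(6 \cdot 5 + 0\right) - 1 \right)} \right)} = \left(\sqrt{17 + \left(4 - \left(1 + 0 \left(6 \cdot 5 + 0\right)\right)\right)}\right)^{2} = \left(\sqrt{17 + \left(4 - \left(1 + 0 \left(30 + 0\right)\right)\right)}\right)^{2} = \left(\sqrt{17 + \left(4 + \left(0 \cdot 30 - 1\right)\right)}\right)^{2} = \left(\sqrt{17 + \left(4 + \left(0 - 1\right)\right)}\right)^{2} = \left(\sqrt{17 + \left(4 - 1\right)}\right)^{2} = \left(\sqrt{17 + 3}\right)^{2} = \left(\sqrt{20}\right)^{2} = \left(2 \sqrt{5}\right)^{2} = 20$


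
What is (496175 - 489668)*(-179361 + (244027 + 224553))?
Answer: 1881948033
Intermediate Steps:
(496175 - 489668)*(-179361 + (244027 + 224553)) = 6507*(-179361 + 468580) = 6507*289219 = 1881948033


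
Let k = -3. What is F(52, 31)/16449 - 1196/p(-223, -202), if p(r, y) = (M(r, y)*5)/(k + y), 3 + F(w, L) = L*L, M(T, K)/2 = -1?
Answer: -403295624/16449 ≈ -24518.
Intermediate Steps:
M(T, K) = -2 (M(T, K) = 2*(-1) = -2)
F(w, L) = -3 + L² (F(w, L) = -3 + L*L = -3 + L²)
p(r, y) = -10/(-3 + y) (p(r, y) = (-2*5)/(-3 + y) = -10/(-3 + y))
F(52, 31)/16449 - 1196/p(-223, -202) = (-3 + 31²)/16449 - 1196/((-10/(-3 - 202))) = (-3 + 961)*(1/16449) - 1196/((-10/(-205))) = 958*(1/16449) - 1196/((-10*(-1/205))) = 958/16449 - 1196/2/41 = 958/16449 - 1196*41/2 = 958/16449 - 24518 = -403295624/16449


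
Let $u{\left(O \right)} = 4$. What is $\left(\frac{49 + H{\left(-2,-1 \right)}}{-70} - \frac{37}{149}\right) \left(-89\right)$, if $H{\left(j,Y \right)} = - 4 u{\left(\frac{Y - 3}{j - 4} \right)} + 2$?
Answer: $\frac{19847}{298} \approx 66.601$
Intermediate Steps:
$H{\left(j,Y \right)} = -14$ ($H{\left(j,Y \right)} = \left(-4\right) 4 + 2 = -16 + 2 = -14$)
$\left(\frac{49 + H{\left(-2,-1 \right)}}{-70} - \frac{37}{149}\right) \left(-89\right) = \left(\frac{49 - 14}{-70} - \frac{37}{149}\right) \left(-89\right) = \left(35 \left(- \frac{1}{70}\right) - \frac{37}{149}\right) \left(-89\right) = \left(- \frac{1}{2} - \frac{37}{149}\right) \left(-89\right) = \left(- \frac{223}{298}\right) \left(-89\right) = \frac{19847}{298}$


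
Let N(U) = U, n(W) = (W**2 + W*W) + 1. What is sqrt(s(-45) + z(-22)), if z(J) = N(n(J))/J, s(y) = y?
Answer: I*sqrt(43098)/22 ≈ 9.4364*I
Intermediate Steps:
n(W) = 1 + 2*W**2 (n(W) = (W**2 + W**2) + 1 = 2*W**2 + 1 = 1 + 2*W**2)
z(J) = (1 + 2*J**2)/J
sqrt(s(-45) + z(-22)) = sqrt(-45 + (1/(-22) + 2*(-22))) = sqrt(-45 + (-1/22 - 44)) = sqrt(-45 - 969/22) = sqrt(-1959/22) = I*sqrt(43098)/22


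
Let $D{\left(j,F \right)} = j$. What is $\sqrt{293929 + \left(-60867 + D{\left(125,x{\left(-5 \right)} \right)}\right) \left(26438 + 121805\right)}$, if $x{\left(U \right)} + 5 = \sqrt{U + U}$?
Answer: $i \sqrt{9004282377} \approx 94891.0 i$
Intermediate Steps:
$x{\left(U \right)} = -5 + \sqrt{2} \sqrt{U}$ ($x{\left(U \right)} = -5 + \sqrt{U + U} = -5 + \sqrt{2 U} = -5 + \sqrt{2} \sqrt{U}$)
$\sqrt{293929 + \left(-60867 + D{\left(125,x{\left(-5 \right)} \right)}\right) \left(26438 + 121805\right)} = \sqrt{293929 + \left(-60867 + 125\right) \left(26438 + 121805\right)} = \sqrt{293929 - 9004576306} = \sqrt{-9004282377} = i \sqrt{9004282377}$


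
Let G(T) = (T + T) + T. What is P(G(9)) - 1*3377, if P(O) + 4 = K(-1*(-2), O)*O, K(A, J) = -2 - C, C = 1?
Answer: -3462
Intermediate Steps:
K(A, J) = -3 (K(A, J) = -2 - 1*1 = -2 - 1 = -3)
G(T) = 3*T (G(T) = 2*T + T = 3*T)
P(O) = -4 - 3*O
P(G(9)) - 1*3377 = (-4 - 9*9) - 1*3377 = (-4 - 3*27) - 3377 = (-4 - 81) - 3377 = -85 - 3377 = -3462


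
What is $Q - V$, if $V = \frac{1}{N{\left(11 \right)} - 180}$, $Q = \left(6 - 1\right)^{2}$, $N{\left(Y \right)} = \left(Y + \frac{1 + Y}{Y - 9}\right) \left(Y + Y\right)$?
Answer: $\frac{4849}{194} \approx 24.995$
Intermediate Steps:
$N{\left(Y \right)} = 2 Y \left(Y + \frac{1 + Y}{-9 + Y}\right)$ ($N{\left(Y \right)} = \left(Y + \frac{1 + Y}{-9 + Y}\right) 2 Y = 2 Y \left(Y + \frac{1 + Y}{-9 + Y}\right)$)
$Q = 25$ ($Q = 5^{2} = 25$)
$V = \frac{1}{194}$ ($V = \frac{1}{2 \cdot 11 \frac{1}{-9 + 11} \left(1 + 11^{2} - 88\right) - 180} = \frac{1}{2 \cdot 11 \cdot \frac{1}{2} \left(1 + 121 - 88\right) - 180} = \frac{1}{2 \cdot 11 \cdot \frac{1}{2} \cdot 34 - 180} = \frac{1}{374 - 180} = \frac{1}{194} \approx 0.0051546$)
$Q - V = 25 - \frac{1}{194} = \frac{4849}{194}$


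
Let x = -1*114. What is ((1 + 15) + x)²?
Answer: 9604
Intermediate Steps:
x = -114
((1 + 15) + x)² = ((1 + 15) - 114)² = (16 - 114)² = (-98)² = 9604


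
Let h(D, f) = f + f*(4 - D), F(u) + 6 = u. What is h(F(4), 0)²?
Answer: 0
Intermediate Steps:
F(u) = -6 + u
h(F(4), 0)² = (0*(5 - (-6 + 4)))² = (0*(5 - 1*(-2)))² = (0*(5 + 2))² = (0*7)² = 0² = 0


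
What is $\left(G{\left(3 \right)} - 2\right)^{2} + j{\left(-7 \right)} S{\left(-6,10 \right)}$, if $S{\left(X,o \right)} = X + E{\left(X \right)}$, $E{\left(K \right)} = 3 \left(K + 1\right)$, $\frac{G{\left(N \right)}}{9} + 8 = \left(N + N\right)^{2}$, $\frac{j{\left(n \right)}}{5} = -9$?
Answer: $63445$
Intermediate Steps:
$j{\left(n \right)} = -45$ ($j{\left(n \right)} = 5 \left(-9\right) = -45$)
$G{\left(N \right)} = -72 + 36 N^{2}$ ($G{\left(N \right)} = -72 + 9 \left(N + N\right)^{2} = -72 + 9 \left(2 N\right)^{2} = -72 + 9 \cdot 4 N^{2} = -72 + 36 N^{2}$)
$E{\left(K \right)} = 3 + 3 K$ ($E{\left(K \right)} = 3 \left(1 + K\right) = 3 + 3 K$)
$S{\left(X,o \right)} = 3 + 4 X$ ($S{\left(X,o \right)} = X + \left(3 + 3 X\right) = 3 + 4 X$)
$\left(G{\left(3 \right)} - 2\right)^{2} + j{\left(-7 \right)} S{\left(-6,10 \right)} = \left(\left(-72 + 36 \cdot 3^{2}\right) - 2\right)^{2} - 45 \left(3 + 4 \left(-6\right)\right) = \left(\left(-72 + 36 \cdot 9\right) - 2\right)^{2} - 45 \left(3 - 24\right) = \left(\left(-72 + 324\right) - 2\right)^{2} - -945 = \left(252 - 2\right)^{2} + 945 = 250^{2} + 945 = 62500 + 945 = 63445$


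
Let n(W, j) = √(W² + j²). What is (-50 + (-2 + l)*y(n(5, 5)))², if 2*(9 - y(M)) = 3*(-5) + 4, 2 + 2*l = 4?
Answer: 16641/4 ≈ 4160.3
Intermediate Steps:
l = 1 (l = -1 + (½)*4 = -1 + 2 = 1)
y(M) = 29/2 (y(M) = 9 - (3*(-5) + 4)/2 = 9 - (-15 + 4)/2 = 9 - ½*(-11) = 9 + 11/2 = 29/2)
(-50 + (-2 + l)*y(n(5, 5)))² = (-50 + (-2 + 1)*(29/2))² = (-50 - 1*29/2)² = (-50 - 29/2)² = (-129/2)² = 16641/4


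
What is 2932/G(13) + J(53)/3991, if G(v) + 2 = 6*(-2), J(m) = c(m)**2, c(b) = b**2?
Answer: 49382561/27937 ≈ 1767.6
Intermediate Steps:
J(m) = m**4 (J(m) = (m**2)**2 = m**4)
G(v) = -14 (G(v) = -2 + 6*(-2) = -2 - 12 = -14)
2932/G(13) + J(53)/3991 = 2932/(-14) + 53**4/3991 = 2932*(-1/14) + 7890481*(1/3991) = -1466/7 + 7890481/3991 = 49382561/27937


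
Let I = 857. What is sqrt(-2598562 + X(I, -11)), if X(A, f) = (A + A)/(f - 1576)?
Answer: 2*I*sqrt(3092939706)/69 ≈ 1612.0*I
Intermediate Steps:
X(A, f) = 2*A/(-1576 + f) (X(A, f) = (2*A)/(-1576 + f) = 2*A/(-1576 + f))
sqrt(-2598562 + X(I, -11)) = sqrt(-2598562 + 2*857/(-1576 - 11)) = sqrt(-2598562 + 2*857/(-1587)) = sqrt(-2598562 + 2*857*(-1/1587)) = sqrt(-2598562 - 1714/1587) = sqrt(-4123919608/1587) = 2*I*sqrt(3092939706)/69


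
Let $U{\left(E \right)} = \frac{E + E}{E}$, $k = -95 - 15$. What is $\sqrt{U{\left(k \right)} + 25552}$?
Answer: $\sqrt{25554} \approx 159.86$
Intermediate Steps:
$k = -110$
$U{\left(E \right)} = 2$ ($U{\left(E \right)} = \frac{2 E}{E} = 2$)
$\sqrt{U{\left(k \right)} + 25552} = \sqrt{2 + 25552} = \sqrt{25554}$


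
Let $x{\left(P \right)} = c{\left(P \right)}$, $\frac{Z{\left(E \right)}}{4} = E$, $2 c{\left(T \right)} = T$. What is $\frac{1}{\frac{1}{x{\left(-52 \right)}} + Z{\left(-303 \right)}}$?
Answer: $- \frac{26}{31513} \approx -0.00082506$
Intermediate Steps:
$c{\left(T \right)} = \frac{T}{2}$
$Z{\left(E \right)} = 4 E$
$x{\left(P \right)} = \frac{P}{2}$
$\frac{1}{\frac{1}{x{\left(-52 \right)}} + Z{\left(-303 \right)}} = \frac{1}{\frac{1}{\frac{1}{2} \left(-52\right)} + 4 \left(-303\right)} = \frac{1}{\frac{1}{-26} - 1212} = \frac{1}{- \frac{1}{26} - 1212} = \frac{1}{- \frac{31513}{26}} = - \frac{26}{31513}$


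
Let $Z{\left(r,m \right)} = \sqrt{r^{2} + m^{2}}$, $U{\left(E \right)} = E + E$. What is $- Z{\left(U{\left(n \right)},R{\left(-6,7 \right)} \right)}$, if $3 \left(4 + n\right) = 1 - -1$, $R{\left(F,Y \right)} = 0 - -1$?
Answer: $- \frac{\sqrt{409}}{3} \approx -6.7412$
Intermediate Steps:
$R{\left(F,Y \right)} = 1$ ($R{\left(F,Y \right)} = 0 + 1 = 1$)
$n = - \frac{10}{3}$ ($n = -4 + \frac{1 - -1}{3} = -4 + \frac{1 + 1}{3} = -4 + \frac{1}{3} \cdot 2 = -4 + \frac{2}{3} = - \frac{10}{3} \approx -3.3333$)
$U{\left(E \right)} = 2 E$
$Z{\left(r,m \right)} = \sqrt{m^{2} + r^{2}}$
$- Z{\left(U{\left(n \right)},R{\left(-6,7 \right)} \right)} = - \sqrt{1^{2} + \left(2 \left(- \frac{10}{3}\right)\right)^{2}} = - \sqrt{1 + \left(- \frac{20}{3}\right)^{2}} = - \sqrt{1 + \frac{400}{9}} = - \sqrt{\frac{409}{9}} = - \frac{\sqrt{409}}{3}$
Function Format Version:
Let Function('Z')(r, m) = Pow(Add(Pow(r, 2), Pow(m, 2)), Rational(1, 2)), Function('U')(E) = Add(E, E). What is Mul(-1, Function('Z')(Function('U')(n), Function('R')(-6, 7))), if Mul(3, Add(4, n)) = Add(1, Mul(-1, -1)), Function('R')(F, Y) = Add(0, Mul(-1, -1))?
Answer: Mul(Rational(-1, 3), Pow(409, Rational(1, 2))) ≈ -6.7412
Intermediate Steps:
Function('R')(F, Y) = 1 (Function('R')(F, Y) = Add(0, 1) = 1)
n = Rational(-10, 3) (n = Add(-4, Mul(Rational(1, 3), Add(1, Mul(-1, -1)))) = Add(-4, Mul(Rational(1, 3), Add(1, 1))) = Add(-4, Mul(Rational(1, 3), 2)) = Add(-4, Rational(2, 3)) = Rational(-10, 3) ≈ -3.3333)
Function('U')(E) = Mul(2, E)
Function('Z')(r, m) = Pow(Add(Pow(m, 2), Pow(r, 2)), Rational(1, 2))
Mul(-1, Function('Z')(Function('U')(n), Function('R')(-6, 7))) = Mul(-1, Pow(Add(Pow(1, 2), Pow(Mul(2, Rational(-10, 3)), 2)), Rational(1, 2))) = Mul(-1, Pow(Add(1, Pow(Rational(-20, 3), 2)), Rational(1, 2))) = Mul(-1, Pow(Add(1, Rational(400, 9)), Rational(1, 2))) = Mul(-1, Pow(Rational(409, 9), Rational(1, 2))) = Mul(-1, Mul(Rational(1, 3), Pow(409, Rational(1, 2)))) = Mul(Rational(-1, 3), Pow(409, Rational(1, 2)))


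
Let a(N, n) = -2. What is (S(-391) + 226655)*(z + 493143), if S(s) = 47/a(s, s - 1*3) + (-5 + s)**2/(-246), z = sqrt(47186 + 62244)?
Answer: 9138684929073/82 + 18531511*sqrt(109430)/82 ≈ 1.1152e+11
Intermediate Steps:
z = sqrt(109430) ≈ 330.80
S(s) = -47/2 - (-5 + s)**2/246 (S(s) = 47/(-2) + (-5 + s)**2/(-246) = 47*(-1/2) + (-5 + s)**2*(-1/246) = -47/2 - (-5 + s)**2/246)
(S(-391) + 226655)*(z + 493143) = ((-47/2 - (-5 - 391)**2/246) + 226655)*(sqrt(109430) + 493143) = ((-47/2 - 1/246*(-396)**2) + 226655)*(493143 + sqrt(109430)) = ((-47/2 - 1/246*156816) + 226655)*(493143 + sqrt(109430)) = ((-47/2 - 26136/41) + 226655)*(493143 + sqrt(109430)) = (-54199/82 + 226655)*(493143 + sqrt(109430)) = 18531511*(493143 + sqrt(109430))/82 = 9138684929073/82 + 18531511*sqrt(109430)/82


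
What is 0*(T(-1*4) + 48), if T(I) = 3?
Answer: 0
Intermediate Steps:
0*(T(-1*4) + 48) = 0*(3 + 48) = 0*51 = 0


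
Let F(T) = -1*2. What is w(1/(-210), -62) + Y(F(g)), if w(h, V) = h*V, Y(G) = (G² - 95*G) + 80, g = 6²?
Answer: 28801/105 ≈ 274.30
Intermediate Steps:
g = 36
F(T) = -2
Y(G) = 80 + G² - 95*G
w(h, V) = V*h
w(1/(-210), -62) + Y(F(g)) = -62/(-210) + (80 + (-2)² - 95*(-2)) = -62*(-1/210) + (80 + 4 + 190) = 31/105 + 274 = 28801/105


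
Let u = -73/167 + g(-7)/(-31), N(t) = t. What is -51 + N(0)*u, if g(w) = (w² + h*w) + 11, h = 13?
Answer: -51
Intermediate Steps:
g(w) = 11 + w² + 13*w (g(w) = (w² + 13*w) + 11 = 11 + w² + 13*w)
u = 94/167 (u = -73/167 + (11 + (-7)² + 13*(-7))/(-31) = -73*1/167 + (11 + 49 - 91)*(-1/31) = -73/167 - 31*(-1/31) = -73/167 + 1 = 94/167 ≈ 0.56287)
-51 + N(0)*u = -51 + 0*(94/167) = -51 + 0 = -51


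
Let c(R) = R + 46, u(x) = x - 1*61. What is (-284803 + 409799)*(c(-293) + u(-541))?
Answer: -106121604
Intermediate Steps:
u(x) = -61 + x (u(x) = x - 61 = -61 + x)
c(R) = 46 + R
(-284803 + 409799)*(c(-293) + u(-541)) = (-284803 + 409799)*((46 - 293) + (-61 - 541)) = 124996*(-247 - 602) = 124996*(-849) = -106121604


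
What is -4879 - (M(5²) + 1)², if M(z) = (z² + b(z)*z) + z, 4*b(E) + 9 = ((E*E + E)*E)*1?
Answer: -166977737705/16 ≈ -1.0436e+10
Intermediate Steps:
b(E) = -9/4 + E*(E + E²)/4 (b(E) = -9/4 + (((E*E + E)*E)*1)/4 = -9/4 + (((E² + E)*E)*1)/4 = -9/4 + (((E + E²)*E)*1)/4 = -9/4 + ((E*(E + E²))*1)/4 = -9/4 + (E*(E + E²))/4 = -9/4 + E*(E + E²)/4)
M(z) = z + z² + z*(-9/4 + z²/4 + z³/4) (M(z) = (z² + (-9/4 + z²/4 + z³/4)*z) + z = (z² + z*(-9/4 + z²/4 + z³/4)) + z = z + z² + z*(-9/4 + z²/4 + z³/4))
-4879 - (M(5²) + 1)² = -4879 - ((¼)*5²*(-5 + (5²)² + (5²)³ + 4*5²) + 1)² = -4879 - ((¼)*25*(-5 + 25² + 25³ + 4*25) + 1)² = -4879 - ((¼)*25*(-5 + 625 + 15625 + 100) + 1)² = -4879 - ((¼)*25*16345 + 1)² = -4879 - (408625/4 + 1)² = -4879 - (408629/4)² = -4879 - 1*166977659641/16 = -4879 - 166977659641/16 = -166977737705/16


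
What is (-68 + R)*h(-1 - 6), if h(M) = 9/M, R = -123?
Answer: 1719/7 ≈ 245.57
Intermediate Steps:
(-68 + R)*h(-1 - 6) = (-68 - 123)*(9/(-1 - 6)) = -1719/(-7) = -1719*(-1)/7 = -191*(-9/7) = 1719/7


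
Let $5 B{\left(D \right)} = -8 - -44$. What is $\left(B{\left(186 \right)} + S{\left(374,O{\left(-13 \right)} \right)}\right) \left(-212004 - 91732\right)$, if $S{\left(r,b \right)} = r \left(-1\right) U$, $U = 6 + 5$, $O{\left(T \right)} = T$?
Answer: $\frac{6236915024}{5} \approx 1.2474 \cdot 10^{9}$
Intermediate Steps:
$B{\left(D \right)} = \frac{36}{5}$ ($B{\left(D \right)} = \frac{-8 - -44}{5} = \frac{-8 + 44}{5} = \frac{1}{5} \cdot 36 = \frac{36}{5}$)
$U = 11$
$S{\left(r,b \right)} = - 11 r$ ($S{\left(r,b \right)} = r \left(-1\right) 11 = - r 11 = - 11 r$)
$\left(B{\left(186 \right)} + S{\left(374,O{\left(-13 \right)} \right)}\right) \left(-212004 - 91732\right) = \left(\frac{36}{5} - 4114\right) \left(-212004 - 91732\right) = \left(\frac{36}{5} - 4114\right) \left(-303736\right) = \left(- \frac{20534}{5}\right) \left(-303736\right) = \frac{6236915024}{5}$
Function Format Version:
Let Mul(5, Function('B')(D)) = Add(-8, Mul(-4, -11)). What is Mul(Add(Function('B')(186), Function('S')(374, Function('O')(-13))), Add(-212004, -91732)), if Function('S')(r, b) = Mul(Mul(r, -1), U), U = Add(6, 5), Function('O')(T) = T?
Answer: Rational(6236915024, 5) ≈ 1.2474e+9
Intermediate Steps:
Function('B')(D) = Rational(36, 5) (Function('B')(D) = Mul(Rational(1, 5), Add(-8, Mul(-4, -11))) = Mul(Rational(1, 5), Add(-8, 44)) = Mul(Rational(1, 5), 36) = Rational(36, 5))
U = 11
Function('S')(r, b) = Mul(-11, r) (Function('S')(r, b) = Mul(Mul(r, -1), 11) = Mul(Mul(-1, r), 11) = Mul(-11, r))
Mul(Add(Function('B')(186), Function('S')(374, Function('O')(-13))), Add(-212004, -91732)) = Mul(Add(Rational(36, 5), Mul(-11, 374)), Add(-212004, -91732)) = Mul(Add(Rational(36, 5), -4114), -303736) = Mul(Rational(-20534, 5), -303736) = Rational(6236915024, 5)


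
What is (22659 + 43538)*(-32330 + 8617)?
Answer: -1569729461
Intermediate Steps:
(22659 + 43538)*(-32330 + 8617) = 66197*(-23713) = -1569729461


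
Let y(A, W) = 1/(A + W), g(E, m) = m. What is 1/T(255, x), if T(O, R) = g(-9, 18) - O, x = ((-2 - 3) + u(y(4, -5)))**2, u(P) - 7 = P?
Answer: -1/237 ≈ -0.0042194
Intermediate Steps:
u(P) = 7 + P
x = 1 (x = ((-2 - 3) + (7 + 1/(4 - 5)))**2 = (-5 + (7 + 1/(-1)))**2 = (-5 + (7 - 1))**2 = (-5 + 6)**2 = 1**2 = 1)
T(O, R) = 18 - O
1/T(255, x) = 1/(18 - 1*255) = 1/(18 - 255) = 1/(-237) = -1/237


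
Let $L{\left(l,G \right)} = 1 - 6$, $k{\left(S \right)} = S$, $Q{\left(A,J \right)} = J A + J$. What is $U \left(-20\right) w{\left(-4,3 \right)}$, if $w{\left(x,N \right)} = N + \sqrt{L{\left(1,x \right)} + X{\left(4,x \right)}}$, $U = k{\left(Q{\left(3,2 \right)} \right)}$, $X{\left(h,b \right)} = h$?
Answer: $-480 - 160 i \approx -480.0 - 160.0 i$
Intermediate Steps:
$Q{\left(A,J \right)} = J + A J$ ($Q{\left(A,J \right)} = A J + J = J + A J$)
$L{\left(l,G \right)} = -5$ ($L{\left(l,G \right)} = 1 - 6 = -5$)
$U = 8$ ($U = 2 \left(1 + 3\right) = 2 \cdot 4 = 8$)
$w{\left(x,N \right)} = i + N$ ($w{\left(x,N \right)} = N + \sqrt{-5 + 4} = N + \sqrt{-1} = N + i = i + N$)
$U \left(-20\right) w{\left(-4,3 \right)} = 8 \left(-20\right) \left(i + 3\right) = - 160 \left(3 + i\right) = -480 - 160 i$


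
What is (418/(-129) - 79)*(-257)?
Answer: 2726513/129 ≈ 21136.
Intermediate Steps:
(418/(-129) - 79)*(-257) = (418*(-1/129) - 79)*(-257) = (-418/129 - 79)*(-257) = -10609/129*(-257) = 2726513/129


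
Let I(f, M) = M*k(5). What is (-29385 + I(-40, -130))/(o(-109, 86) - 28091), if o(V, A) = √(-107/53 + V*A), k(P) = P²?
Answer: 48587738605/41823023822 + 32635*I*√26337237/41823023822 ≈ 1.1617 + 0.0040045*I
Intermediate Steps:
o(V, A) = √(-107/53 + A*V) (o(V, A) = √(-107*1/53 + A*V) = √(-107/53 + A*V))
I(f, M) = 25*M (I(f, M) = M*5² = M*25 = 25*M)
(-29385 + I(-40, -130))/(o(-109, 86) - 28091) = (-29385 + 25*(-130))/(√(-5671 + 2809*86*(-109))/53 - 28091) = (-29385 - 3250)/(√(-5671 - 26331566)/53 - 28091) = -32635/(√(-26337237)/53 - 28091) = -32635/((I*√26337237)/53 - 28091) = -32635/(I*√26337237/53 - 28091) = -32635/(-28091 + I*√26337237/53)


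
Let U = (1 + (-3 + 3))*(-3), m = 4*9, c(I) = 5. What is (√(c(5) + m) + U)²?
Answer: (3 - √41)² ≈ 11.581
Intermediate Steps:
m = 36
U = -3 (U = (1 + 0)*(-3) = 1*(-3) = -3)
(√(c(5) + m) + U)² = (√(5 + 36) - 3)² = (√41 - 3)² = (-3 + √41)²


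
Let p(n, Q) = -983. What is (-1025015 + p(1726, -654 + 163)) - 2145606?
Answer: -3171604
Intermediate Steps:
(-1025015 + p(1726, -654 + 163)) - 2145606 = (-1025015 - 983) - 2145606 = -1025998 - 2145606 = -3171604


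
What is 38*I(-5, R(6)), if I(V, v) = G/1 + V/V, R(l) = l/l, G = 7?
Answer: 304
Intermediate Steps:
R(l) = 1
I(V, v) = 8 (I(V, v) = 7/1 + V/V = 7*1 + 1 = 7 + 1 = 8)
38*I(-5, R(6)) = 38*8 = 304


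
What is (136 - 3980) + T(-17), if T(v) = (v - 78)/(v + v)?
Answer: -130601/34 ≈ -3841.2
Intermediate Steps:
T(v) = (-78 + v)/(2*v) (T(v) = (-78 + v)/((2*v)) = (-78 + v)*(1/(2*v)) = (-78 + v)/(2*v))
(136 - 3980) + T(-17) = (136 - 3980) + (½)*(-78 - 17)/(-17) = -3844 + (½)*(-1/17)*(-95) = -3844 + 95/34 = -130601/34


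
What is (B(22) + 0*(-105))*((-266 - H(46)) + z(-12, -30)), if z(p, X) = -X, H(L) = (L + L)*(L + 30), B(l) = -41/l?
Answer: 148174/11 ≈ 13470.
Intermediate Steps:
H(L) = 2*L*(30 + L) (H(L) = (2*L)*(30 + L) = 2*L*(30 + L))
(B(22) + 0*(-105))*((-266 - H(46)) + z(-12, -30)) = (-41/22 + 0*(-105))*((-266 - 2*46*(30 + 46)) - 1*(-30)) = (-41*1/22 + 0)*((-266 - 2*46*76) + 30) = (-41/22 + 0)*((-266 - 1*6992) + 30) = -41*((-266 - 6992) + 30)/22 = -41*(-7258 + 30)/22 = -41/22*(-7228) = 148174/11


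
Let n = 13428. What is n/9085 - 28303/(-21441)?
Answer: 545042503/194791485 ≈ 2.7981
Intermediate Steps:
n/9085 - 28303/(-21441) = 13428/9085 - 28303/(-21441) = 13428*(1/9085) - 28303*(-1/21441) = 13428/9085 + 28303/21441 = 545042503/194791485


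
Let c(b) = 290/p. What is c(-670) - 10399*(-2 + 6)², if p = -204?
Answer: -16971313/102 ≈ -1.6639e+5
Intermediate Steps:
c(b) = -145/102 (c(b) = 290/(-204) = 290*(-1/204) = -145/102)
c(-670) - 10399*(-2 + 6)² = -145/102 - 10399*(-2 + 6)² = -145/102 - 10399*4² = -145/102 - 10399*16 = -145/102 - 166384 = -16971313/102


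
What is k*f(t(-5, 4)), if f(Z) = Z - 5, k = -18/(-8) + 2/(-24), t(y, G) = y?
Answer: -65/3 ≈ -21.667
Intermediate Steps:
k = 13/6 (k = -18*(-1/8) + 2*(-1/24) = 9/4 - 1/12 = 13/6 ≈ 2.1667)
f(Z) = -5 + Z
k*f(t(-5, 4)) = 13*(-5 - 5)/6 = (13/6)*(-10) = -65/3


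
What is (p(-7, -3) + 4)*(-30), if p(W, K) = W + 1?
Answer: 60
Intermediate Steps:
p(W, K) = 1 + W
(p(-7, -3) + 4)*(-30) = ((1 - 7) + 4)*(-30) = (-6 + 4)*(-30) = -2*(-30) = 60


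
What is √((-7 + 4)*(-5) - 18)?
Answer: I*√3 ≈ 1.732*I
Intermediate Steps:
√((-7 + 4)*(-5) - 18) = √(-3*(-5) - 18) = √(15 - 18) = √(-3) = I*√3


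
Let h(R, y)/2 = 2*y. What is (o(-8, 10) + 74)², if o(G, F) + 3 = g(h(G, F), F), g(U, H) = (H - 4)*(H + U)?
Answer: 137641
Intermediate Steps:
h(R, y) = 4*y (h(R, y) = 2*(2*y) = 4*y)
g(U, H) = (-4 + H)*(H + U)
o(G, F) = -3 - 20*F + 5*F² (o(G, F) = -3 + (F² - 4*F - 16*F + F*(4*F)) = -3 + (F² - 4*F - 16*F + 4*F²) = -3 + (-20*F + 5*F²) = -3 - 20*F + 5*F²)
(o(-8, 10) + 74)² = ((-3 - 20*10 + 5*10²) + 74)² = ((-3 - 200 + 5*100) + 74)² = ((-3 - 200 + 500) + 74)² = (297 + 74)² = 371² = 137641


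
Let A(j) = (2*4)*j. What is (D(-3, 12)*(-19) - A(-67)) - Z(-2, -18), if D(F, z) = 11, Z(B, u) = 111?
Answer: 216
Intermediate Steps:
A(j) = 8*j
(D(-3, 12)*(-19) - A(-67)) - Z(-2, -18) = (11*(-19) - 8*(-67)) - 1*111 = (-209 - 1*(-536)) - 111 = (-209 + 536) - 111 = 327 - 111 = 216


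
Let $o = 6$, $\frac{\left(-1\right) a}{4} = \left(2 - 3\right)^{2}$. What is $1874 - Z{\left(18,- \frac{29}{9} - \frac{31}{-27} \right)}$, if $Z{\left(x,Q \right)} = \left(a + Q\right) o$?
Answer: $\frac{17194}{9} \approx 1910.4$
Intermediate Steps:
$a = -4$ ($a = - 4 \left(2 - 3\right)^{2} = - 4 \left(-1\right)^{2} = \left(-4\right) 1 = -4$)
$Z{\left(x,Q \right)} = -24 + 6 Q$ ($Z{\left(x,Q \right)} = \left(-4 + Q\right) 6 = -24 + 6 Q$)
$1874 - Z{\left(18,- \frac{29}{9} - \frac{31}{-27} \right)} = 1874 - \left(-24 + 6 \left(- \frac{29}{9} - \frac{31}{-27}\right)\right) = 1874 - \left(-24 + 6 \left(\left(-29\right) \frac{1}{9} - - \frac{31}{27}\right)\right) = 1874 - \left(-24 + 6 \left(- \frac{29}{9} + \frac{31}{27}\right)\right) = 1874 - \left(-24 + 6 \left(- \frac{56}{27}\right)\right) = 1874 - \left(-24 - \frac{112}{9}\right) = 1874 - - \frac{328}{9} = 1874 + \frac{328}{9} = \frac{17194}{9}$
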